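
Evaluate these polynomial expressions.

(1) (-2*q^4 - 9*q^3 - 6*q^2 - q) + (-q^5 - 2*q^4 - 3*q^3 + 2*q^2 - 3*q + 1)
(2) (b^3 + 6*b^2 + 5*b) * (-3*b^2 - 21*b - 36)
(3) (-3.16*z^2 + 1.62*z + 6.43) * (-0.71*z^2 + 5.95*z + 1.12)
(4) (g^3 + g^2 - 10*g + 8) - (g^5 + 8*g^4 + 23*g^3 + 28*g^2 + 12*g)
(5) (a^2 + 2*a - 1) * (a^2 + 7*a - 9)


(1) = -q^5 - 4*q^4 - 12*q^3 - 4*q^2 - 4*q + 1
(2) = -3*b^5 - 39*b^4 - 177*b^3 - 321*b^2 - 180*b
(3) = 2.2436*z^4 - 19.9522*z^3 + 1.5345*z^2 + 40.0729*z + 7.2016
(4) = -g^5 - 8*g^4 - 22*g^3 - 27*g^2 - 22*g + 8
(5) = a^4 + 9*a^3 + 4*a^2 - 25*a + 9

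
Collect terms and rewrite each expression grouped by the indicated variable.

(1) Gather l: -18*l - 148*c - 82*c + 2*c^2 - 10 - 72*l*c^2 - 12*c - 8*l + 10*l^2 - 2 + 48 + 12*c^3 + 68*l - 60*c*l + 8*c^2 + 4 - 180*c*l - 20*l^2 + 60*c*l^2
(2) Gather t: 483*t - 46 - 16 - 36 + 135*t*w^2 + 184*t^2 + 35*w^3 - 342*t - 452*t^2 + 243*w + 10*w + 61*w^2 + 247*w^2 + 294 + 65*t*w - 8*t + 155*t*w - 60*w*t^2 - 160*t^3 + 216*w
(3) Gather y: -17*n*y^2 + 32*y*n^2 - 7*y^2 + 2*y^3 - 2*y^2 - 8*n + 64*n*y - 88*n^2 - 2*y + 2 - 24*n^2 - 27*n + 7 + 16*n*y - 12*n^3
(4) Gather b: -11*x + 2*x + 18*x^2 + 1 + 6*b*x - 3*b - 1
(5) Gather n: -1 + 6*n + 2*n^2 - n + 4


(1) = 12*c^3 + 10*c^2 - 242*c + l^2*(60*c - 10) + l*(-72*c^2 - 240*c + 42) + 40
(2) = -160*t^3 + t^2*(-60*w - 268) + t*(135*w^2 + 220*w + 133) + 35*w^3 + 308*w^2 + 469*w + 196
(3) = -12*n^3 - 112*n^2 - 35*n + 2*y^3 + y^2*(-17*n - 9) + y*(32*n^2 + 80*n - 2) + 9
(4) = b*(6*x - 3) + 18*x^2 - 9*x
(5) = 2*n^2 + 5*n + 3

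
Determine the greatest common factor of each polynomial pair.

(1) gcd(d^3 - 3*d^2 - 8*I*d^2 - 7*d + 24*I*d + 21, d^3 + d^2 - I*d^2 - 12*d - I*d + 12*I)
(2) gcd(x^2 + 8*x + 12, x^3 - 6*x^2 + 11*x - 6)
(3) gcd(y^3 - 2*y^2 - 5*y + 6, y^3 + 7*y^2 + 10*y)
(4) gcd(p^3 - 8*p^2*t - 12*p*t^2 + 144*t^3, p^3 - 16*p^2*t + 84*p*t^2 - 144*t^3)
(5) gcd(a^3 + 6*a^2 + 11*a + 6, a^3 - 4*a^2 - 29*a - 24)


(1) = gcd((d - 3)*(d - 7*I)*(d - I), (d - 3)*(d + 4)*(d - I)) = d^2 + d*(-3 - I) + 3*I
(2) = gcd((x + 2)*(x + 6), (x - 3)*(x - 2)*(x - 1)) = 1
(3) = gcd((y - 3)*(y - 1)*(y + 2), y*(y + 2)*(y + 5)) = y + 2
(4) = gcd((p - 6*t)^2*(p + 4*t), (p - 6*t)^2*(p - 4*t)) = p^2 - 12*p*t + 36*t^2
(5) = a^2 + 4*a + 3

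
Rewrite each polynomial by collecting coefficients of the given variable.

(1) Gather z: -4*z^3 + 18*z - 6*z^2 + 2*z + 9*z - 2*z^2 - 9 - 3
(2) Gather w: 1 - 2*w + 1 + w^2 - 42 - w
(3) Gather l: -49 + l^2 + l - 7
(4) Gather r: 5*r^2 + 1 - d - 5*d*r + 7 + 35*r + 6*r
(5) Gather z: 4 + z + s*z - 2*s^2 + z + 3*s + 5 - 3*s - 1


(1) = -4*z^3 - 8*z^2 + 29*z - 12
(2) = w^2 - 3*w - 40
(3) = l^2 + l - 56
(4) = -d + 5*r^2 + r*(41 - 5*d) + 8
(5) = -2*s^2 + z*(s + 2) + 8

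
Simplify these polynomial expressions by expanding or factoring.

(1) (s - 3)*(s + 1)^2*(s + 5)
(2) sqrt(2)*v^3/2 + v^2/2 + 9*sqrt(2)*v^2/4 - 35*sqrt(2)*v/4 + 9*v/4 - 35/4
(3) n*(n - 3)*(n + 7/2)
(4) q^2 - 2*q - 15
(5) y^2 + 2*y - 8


(1) = s^4 + 4*s^3 - 10*s^2 - 28*s - 15
(2) = (v - 5/2)*(v + 7)*(sqrt(2)*v/2 + 1/2)
(3) = n^3 + n^2/2 - 21*n/2
(4) = (q - 5)*(q + 3)
(5) = (y - 2)*(y + 4)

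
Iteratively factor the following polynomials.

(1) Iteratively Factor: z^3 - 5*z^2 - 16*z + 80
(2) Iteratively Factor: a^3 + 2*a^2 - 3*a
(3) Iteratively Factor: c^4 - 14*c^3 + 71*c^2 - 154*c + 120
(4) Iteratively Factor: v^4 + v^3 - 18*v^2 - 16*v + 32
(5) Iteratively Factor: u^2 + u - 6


(1) = (z + 4)*(z^2 - 9*z + 20) = (z - 4)*(z + 4)*(z - 5)
(2) = (a)*(a^2 + 2*a - 3) = a*(a - 1)*(a + 3)
(3) = (c - 2)*(c^3 - 12*c^2 + 47*c - 60) = (c - 5)*(c - 2)*(c^2 - 7*c + 12) = (c - 5)*(c - 3)*(c - 2)*(c - 4)
(4) = (v + 4)*(v^3 - 3*v^2 - 6*v + 8) = (v - 1)*(v + 4)*(v^2 - 2*v - 8) = (v - 4)*(v - 1)*(v + 4)*(v + 2)
(5) = (u + 3)*(u - 2)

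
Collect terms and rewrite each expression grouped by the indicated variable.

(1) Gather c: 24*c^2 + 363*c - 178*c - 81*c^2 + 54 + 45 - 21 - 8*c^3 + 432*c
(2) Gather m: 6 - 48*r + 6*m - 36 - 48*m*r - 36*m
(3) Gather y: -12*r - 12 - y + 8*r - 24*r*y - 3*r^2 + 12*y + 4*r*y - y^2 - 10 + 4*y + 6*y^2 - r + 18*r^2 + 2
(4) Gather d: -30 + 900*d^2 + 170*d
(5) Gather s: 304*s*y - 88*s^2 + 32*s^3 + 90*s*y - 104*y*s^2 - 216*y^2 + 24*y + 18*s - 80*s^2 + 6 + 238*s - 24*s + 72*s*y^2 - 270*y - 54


(1) = -8*c^3 - 57*c^2 + 617*c + 78
(2) = m*(-48*r - 30) - 48*r - 30
(3) = 15*r^2 - 5*r + 5*y^2 + y*(15 - 20*r) - 20
(4) = 900*d^2 + 170*d - 30
(5) = 32*s^3 + s^2*(-104*y - 168) + s*(72*y^2 + 394*y + 232) - 216*y^2 - 246*y - 48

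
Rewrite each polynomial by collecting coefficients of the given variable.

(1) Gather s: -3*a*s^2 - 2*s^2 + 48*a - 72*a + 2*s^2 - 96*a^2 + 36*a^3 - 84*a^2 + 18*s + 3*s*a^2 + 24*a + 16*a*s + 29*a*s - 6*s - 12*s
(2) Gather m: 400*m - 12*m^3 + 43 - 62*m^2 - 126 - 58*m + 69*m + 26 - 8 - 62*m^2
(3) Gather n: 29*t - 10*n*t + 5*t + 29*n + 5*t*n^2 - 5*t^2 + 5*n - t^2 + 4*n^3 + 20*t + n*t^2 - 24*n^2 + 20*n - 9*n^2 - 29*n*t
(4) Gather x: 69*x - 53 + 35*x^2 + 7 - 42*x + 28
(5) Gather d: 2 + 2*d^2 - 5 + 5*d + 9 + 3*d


(1) = 36*a^3 - 180*a^2 - 3*a*s^2 + s*(3*a^2 + 45*a)
(2) = -12*m^3 - 124*m^2 + 411*m - 65
(3) = 4*n^3 + n^2*(5*t - 33) + n*(t^2 - 39*t + 54) - 6*t^2 + 54*t
(4) = 35*x^2 + 27*x - 18
(5) = 2*d^2 + 8*d + 6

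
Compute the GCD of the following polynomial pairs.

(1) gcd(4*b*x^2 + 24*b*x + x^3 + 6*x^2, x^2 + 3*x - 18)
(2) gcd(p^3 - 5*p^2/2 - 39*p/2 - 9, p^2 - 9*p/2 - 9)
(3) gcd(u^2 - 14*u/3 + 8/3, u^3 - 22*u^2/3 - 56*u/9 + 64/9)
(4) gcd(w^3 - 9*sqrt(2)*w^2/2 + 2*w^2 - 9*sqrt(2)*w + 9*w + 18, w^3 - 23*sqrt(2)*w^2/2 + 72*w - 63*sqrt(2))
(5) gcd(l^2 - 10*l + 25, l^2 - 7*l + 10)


(1) = x + 6
(2) = p - 6
(3) = u - 2/3
(4) = w^2 - 9*sqrt(2)*w/2 + 9
(5) = l - 5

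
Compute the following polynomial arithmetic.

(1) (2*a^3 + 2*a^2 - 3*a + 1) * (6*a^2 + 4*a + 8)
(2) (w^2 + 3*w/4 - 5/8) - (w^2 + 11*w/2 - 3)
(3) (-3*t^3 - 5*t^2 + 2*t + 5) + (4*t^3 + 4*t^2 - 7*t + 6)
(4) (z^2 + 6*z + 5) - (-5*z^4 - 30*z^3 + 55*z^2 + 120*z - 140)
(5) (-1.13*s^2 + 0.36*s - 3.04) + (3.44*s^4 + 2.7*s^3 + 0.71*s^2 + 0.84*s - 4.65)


(1) = 12*a^5 + 20*a^4 + 6*a^3 + 10*a^2 - 20*a + 8
(2) = 19/8 - 19*w/4
(3) = t^3 - t^2 - 5*t + 11
(4) = 5*z^4 + 30*z^3 - 54*z^2 - 114*z + 145
(5) = 3.44*s^4 + 2.7*s^3 - 0.42*s^2 + 1.2*s - 7.69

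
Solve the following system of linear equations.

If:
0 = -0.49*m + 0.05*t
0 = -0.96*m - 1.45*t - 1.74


Then:
m = -0.11
t = -1.12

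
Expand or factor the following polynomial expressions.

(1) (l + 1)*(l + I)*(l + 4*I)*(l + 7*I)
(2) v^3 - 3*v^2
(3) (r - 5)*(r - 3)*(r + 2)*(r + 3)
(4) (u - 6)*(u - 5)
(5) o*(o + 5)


(1) = l^4 + l^3 + 12*I*l^3 - 39*l^2 + 12*I*l^2 - 39*l - 28*I*l - 28*I
(2) = v^2*(v - 3)
(3) = r^4 - 3*r^3 - 19*r^2 + 27*r + 90
(4) = u^2 - 11*u + 30
(5) = o^2 + 5*o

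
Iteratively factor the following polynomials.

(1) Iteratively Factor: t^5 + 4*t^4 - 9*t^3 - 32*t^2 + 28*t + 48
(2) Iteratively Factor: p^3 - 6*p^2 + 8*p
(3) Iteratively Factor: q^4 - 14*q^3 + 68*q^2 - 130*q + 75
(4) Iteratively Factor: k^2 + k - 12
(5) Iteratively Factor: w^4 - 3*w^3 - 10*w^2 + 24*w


(1) = (t - 2)*(t^4 + 6*t^3 + 3*t^2 - 26*t - 24) = (t - 2)*(t + 4)*(t^3 + 2*t^2 - 5*t - 6) = (t - 2)*(t + 1)*(t + 4)*(t^2 + t - 6) = (t - 2)^2*(t + 1)*(t + 4)*(t + 3)
(2) = (p)*(p^2 - 6*p + 8) = p*(p - 2)*(p - 4)
(3) = (q - 5)*(q^3 - 9*q^2 + 23*q - 15) = (q - 5)*(q - 3)*(q^2 - 6*q + 5) = (q - 5)*(q - 3)*(q - 1)*(q - 5)
(4) = (k - 3)*(k + 4)
(5) = (w - 4)*(w^3 + w^2 - 6*w) = (w - 4)*(w + 3)*(w^2 - 2*w) = w*(w - 4)*(w + 3)*(w - 2)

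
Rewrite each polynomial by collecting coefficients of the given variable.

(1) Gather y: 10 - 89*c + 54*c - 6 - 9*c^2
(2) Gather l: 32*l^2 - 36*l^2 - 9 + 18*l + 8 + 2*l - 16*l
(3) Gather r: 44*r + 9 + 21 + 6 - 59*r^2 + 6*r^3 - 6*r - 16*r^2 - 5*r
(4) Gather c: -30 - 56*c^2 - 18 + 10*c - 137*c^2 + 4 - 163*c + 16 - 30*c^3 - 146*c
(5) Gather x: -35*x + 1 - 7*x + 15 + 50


(1) = -9*c^2 - 35*c + 4
(2) = -4*l^2 + 4*l - 1
(3) = 6*r^3 - 75*r^2 + 33*r + 36
(4) = -30*c^3 - 193*c^2 - 299*c - 28
(5) = 66 - 42*x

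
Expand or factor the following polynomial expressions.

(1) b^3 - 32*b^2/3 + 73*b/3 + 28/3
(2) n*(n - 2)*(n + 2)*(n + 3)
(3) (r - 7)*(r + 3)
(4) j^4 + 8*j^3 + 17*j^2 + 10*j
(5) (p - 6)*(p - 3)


(1) = (b - 7)*(b - 4)*(b + 1/3)
(2) = n^4 + 3*n^3 - 4*n^2 - 12*n
(3) = r^2 - 4*r - 21
(4) = j*(j + 1)*(j + 2)*(j + 5)
(5) = p^2 - 9*p + 18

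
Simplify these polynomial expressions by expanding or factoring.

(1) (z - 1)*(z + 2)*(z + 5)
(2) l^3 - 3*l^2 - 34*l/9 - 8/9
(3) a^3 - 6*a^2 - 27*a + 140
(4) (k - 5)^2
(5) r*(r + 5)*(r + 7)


(1) = z^3 + 6*z^2 + 3*z - 10
(2) = (l - 4)*(l + 1/3)*(l + 2/3)
(3) = (a - 7)*(a - 4)*(a + 5)
(4) = k^2 - 10*k + 25
(5) = r^3 + 12*r^2 + 35*r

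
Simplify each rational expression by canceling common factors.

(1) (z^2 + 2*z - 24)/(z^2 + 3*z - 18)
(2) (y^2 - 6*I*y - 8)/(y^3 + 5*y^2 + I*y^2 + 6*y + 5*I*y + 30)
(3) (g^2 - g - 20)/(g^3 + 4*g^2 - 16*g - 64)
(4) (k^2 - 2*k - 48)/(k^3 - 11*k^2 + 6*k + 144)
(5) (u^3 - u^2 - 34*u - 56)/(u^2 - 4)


(1) = (z - 4)/(z - 3)
(2) = (y - 4*I)/(y^2 + y*(5 + 3*I) + 15*I)
(3) = (g - 5)/(g^2 - 16)
(4) = (k + 6)/(k^2 - 3*k - 18)
(5) = (u^2 - 3*u - 28)/(u - 2)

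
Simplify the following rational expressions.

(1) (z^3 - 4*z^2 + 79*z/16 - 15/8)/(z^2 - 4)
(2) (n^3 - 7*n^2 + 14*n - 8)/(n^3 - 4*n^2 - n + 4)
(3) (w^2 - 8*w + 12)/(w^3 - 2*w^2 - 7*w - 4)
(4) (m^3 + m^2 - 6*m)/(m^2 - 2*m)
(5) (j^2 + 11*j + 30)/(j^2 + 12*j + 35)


(1) = (16*z^2 - 32*z + 15)/(16*z + 32)
(2) = (n - 2)/(n + 1)
(3) = (w^2 - 8*w + 12)/(w^3 - 2*w^2 - 7*w - 4)
(4) = m + 3
(5) = (j + 6)/(j + 7)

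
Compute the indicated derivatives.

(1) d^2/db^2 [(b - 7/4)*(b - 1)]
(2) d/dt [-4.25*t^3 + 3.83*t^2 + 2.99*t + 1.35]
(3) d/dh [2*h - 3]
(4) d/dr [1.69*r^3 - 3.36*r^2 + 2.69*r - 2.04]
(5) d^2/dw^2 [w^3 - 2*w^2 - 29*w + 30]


(1) = 2
(2) = -12.75*t^2 + 7.66*t + 2.99
(3) = 2
(4) = 5.07*r^2 - 6.72*r + 2.69
(5) = 6*w - 4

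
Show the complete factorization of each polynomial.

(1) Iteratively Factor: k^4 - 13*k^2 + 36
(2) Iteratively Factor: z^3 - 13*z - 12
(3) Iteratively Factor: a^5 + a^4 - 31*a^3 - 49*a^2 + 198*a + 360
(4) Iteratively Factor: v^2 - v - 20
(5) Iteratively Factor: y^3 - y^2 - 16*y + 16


(1) = (k + 3)*(k^3 - 3*k^2 - 4*k + 12) = (k - 3)*(k + 3)*(k^2 - 4) = (k - 3)*(k + 2)*(k + 3)*(k - 2)
(2) = (z + 1)*(z^2 - z - 12) = (z + 1)*(z + 3)*(z - 4)
(3) = (a + 2)*(a^4 - a^3 - 29*a^2 + 9*a + 180) = (a + 2)*(a + 4)*(a^3 - 5*a^2 - 9*a + 45) = (a - 3)*(a + 2)*(a + 4)*(a^2 - 2*a - 15) = (a - 5)*(a - 3)*(a + 2)*(a + 4)*(a + 3)
(4) = (v - 5)*(v + 4)
(5) = (y - 4)*(y^2 + 3*y - 4) = (y - 4)*(y + 4)*(y - 1)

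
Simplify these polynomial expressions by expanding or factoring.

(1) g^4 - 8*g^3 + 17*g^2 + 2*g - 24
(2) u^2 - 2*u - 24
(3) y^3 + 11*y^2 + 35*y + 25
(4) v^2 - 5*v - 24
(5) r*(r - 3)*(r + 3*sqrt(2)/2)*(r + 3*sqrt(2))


(1) = (g - 4)*(g - 3)*(g - 2)*(g + 1)
(2) = (u - 6)*(u + 4)
(3) = (y + 1)*(y + 5)^2
(4) = (v - 8)*(v + 3)
(5) = r^4 - 3*r^3 + 9*sqrt(2)*r^3/2 - 27*sqrt(2)*r^2/2 + 9*r^2 - 27*r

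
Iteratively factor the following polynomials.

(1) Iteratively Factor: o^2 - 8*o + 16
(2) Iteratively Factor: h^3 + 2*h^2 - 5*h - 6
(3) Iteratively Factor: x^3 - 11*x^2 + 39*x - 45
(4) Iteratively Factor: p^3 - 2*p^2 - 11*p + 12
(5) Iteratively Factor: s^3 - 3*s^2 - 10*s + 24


(1) = (o - 4)*(o - 4)
(2) = (h + 3)*(h^2 - h - 2) = (h - 2)*(h + 3)*(h + 1)
(3) = (x - 3)*(x^2 - 8*x + 15) = (x - 5)*(x - 3)*(x - 3)
(4) = (p - 4)*(p^2 + 2*p - 3) = (p - 4)*(p - 1)*(p + 3)
(5) = (s - 4)*(s^2 + s - 6) = (s - 4)*(s - 2)*(s + 3)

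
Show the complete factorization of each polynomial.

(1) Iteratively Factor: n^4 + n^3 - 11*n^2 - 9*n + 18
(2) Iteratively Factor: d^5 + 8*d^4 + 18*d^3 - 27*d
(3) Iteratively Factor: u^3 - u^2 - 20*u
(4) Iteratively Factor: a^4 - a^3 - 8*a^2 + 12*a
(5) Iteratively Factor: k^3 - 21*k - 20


(1) = (n - 1)*(n^3 + 2*n^2 - 9*n - 18) = (n - 3)*(n - 1)*(n^2 + 5*n + 6) = (n - 3)*(n - 1)*(n + 2)*(n + 3)
(2) = (d + 3)*(d^4 + 5*d^3 + 3*d^2 - 9*d) = (d - 1)*(d + 3)*(d^3 + 6*d^2 + 9*d) = (d - 1)*(d + 3)^2*(d^2 + 3*d) = (d - 1)*(d + 3)^3*(d)
(3) = (u - 5)*(u^2 + 4*u) = (u - 5)*(u + 4)*(u)
(4) = (a + 3)*(a^3 - 4*a^2 + 4*a) = (a - 2)*(a + 3)*(a^2 - 2*a) = (a - 2)^2*(a + 3)*(a)
(5) = (k + 4)*(k^2 - 4*k - 5) = (k + 1)*(k + 4)*(k - 5)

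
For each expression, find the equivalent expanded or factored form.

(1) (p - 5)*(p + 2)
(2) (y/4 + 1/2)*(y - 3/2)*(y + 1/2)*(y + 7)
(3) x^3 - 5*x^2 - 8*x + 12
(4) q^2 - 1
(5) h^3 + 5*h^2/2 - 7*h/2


(1) = p^2 - 3*p - 10
(2) = y^4/4 + 2*y^3 + 17*y^2/16 - 83*y/16 - 21/8
(3) = (x - 6)*(x - 1)*(x + 2)
(4) = (q - 1)*(q + 1)
(5) = h*(h - 1)*(h + 7/2)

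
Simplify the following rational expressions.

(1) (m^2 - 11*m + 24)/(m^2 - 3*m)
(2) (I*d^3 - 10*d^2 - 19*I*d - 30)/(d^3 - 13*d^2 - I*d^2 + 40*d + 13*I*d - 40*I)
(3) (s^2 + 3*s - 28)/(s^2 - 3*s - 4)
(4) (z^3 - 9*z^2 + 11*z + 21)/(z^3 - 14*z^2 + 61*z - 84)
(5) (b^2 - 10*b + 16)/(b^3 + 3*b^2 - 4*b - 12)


(1) = (m - 8)/m
(2) = (I*d^2 - 11*d - 30*I)/(d^2 - 13*d + 40)
(3) = (s + 7)/(s + 1)
(4) = (z + 1)/(z - 4)
(5) = (b - 8)/(b^2 + 5*b + 6)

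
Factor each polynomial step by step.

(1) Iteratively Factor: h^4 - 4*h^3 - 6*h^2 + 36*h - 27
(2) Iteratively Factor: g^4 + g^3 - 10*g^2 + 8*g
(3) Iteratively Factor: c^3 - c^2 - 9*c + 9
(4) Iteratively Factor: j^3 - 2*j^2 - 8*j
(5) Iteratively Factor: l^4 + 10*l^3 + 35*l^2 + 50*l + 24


(1) = (h - 3)*(h^3 - h^2 - 9*h + 9) = (h - 3)*(h + 3)*(h^2 - 4*h + 3) = (h - 3)*(h - 1)*(h + 3)*(h - 3)
(2) = (g - 1)*(g^3 + 2*g^2 - 8*g) = (g - 1)*(g + 4)*(g^2 - 2*g) = g*(g - 1)*(g + 4)*(g - 2)
(3) = (c + 3)*(c^2 - 4*c + 3) = (c - 1)*(c + 3)*(c - 3)
(4) = (j)*(j^2 - 2*j - 8) = j*(j + 2)*(j - 4)
(5) = (l + 3)*(l^3 + 7*l^2 + 14*l + 8) = (l + 1)*(l + 3)*(l^2 + 6*l + 8) = (l + 1)*(l + 3)*(l + 4)*(l + 2)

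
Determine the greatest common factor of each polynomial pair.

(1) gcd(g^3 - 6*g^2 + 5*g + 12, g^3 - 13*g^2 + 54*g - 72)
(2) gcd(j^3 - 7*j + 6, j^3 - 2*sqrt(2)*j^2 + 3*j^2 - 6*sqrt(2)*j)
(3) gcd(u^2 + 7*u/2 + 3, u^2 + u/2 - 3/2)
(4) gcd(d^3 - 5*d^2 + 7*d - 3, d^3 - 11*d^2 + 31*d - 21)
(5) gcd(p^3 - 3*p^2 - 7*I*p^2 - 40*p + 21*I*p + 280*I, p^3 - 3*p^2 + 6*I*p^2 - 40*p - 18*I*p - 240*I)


(1) = gcd((g - 4)*(g - 3)*(g + 1), (g - 6)*(g - 4)*(g - 3)) = g^2 - 7*g + 12
(2) = gcd((j - 2)*(j - 1)*(j + 3), j*(j + 3)*(j - 2*sqrt(2))) = j + 3
(3) = gcd((u + 3/2)*(u + 2), (u - 1)*(u + 3/2)) = u + 3/2
(4) = gcd((d - 3)*(d - 1)^2, (d - 7)*(d - 3)*(d - 1)) = d^2 - 4*d + 3
(5) = gcd((p - 8)*(p + 5)*(p - 7*I), (p - 8)*(p + 5)*(p + 6*I)) = p^2 - 3*p - 40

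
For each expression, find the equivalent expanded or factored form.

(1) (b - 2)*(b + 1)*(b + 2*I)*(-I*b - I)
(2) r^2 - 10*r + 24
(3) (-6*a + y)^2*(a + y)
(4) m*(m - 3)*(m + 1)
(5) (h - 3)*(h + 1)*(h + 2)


(1) = -I*b^4 + 2*b^3 + 3*I*b^2 - 6*b + 2*I*b - 4
(2) = (r - 6)*(r - 4)
(3) = 36*a^3 + 24*a^2*y - 11*a*y^2 + y^3
(4) = m^3 - 2*m^2 - 3*m
(5) = h^3 - 7*h - 6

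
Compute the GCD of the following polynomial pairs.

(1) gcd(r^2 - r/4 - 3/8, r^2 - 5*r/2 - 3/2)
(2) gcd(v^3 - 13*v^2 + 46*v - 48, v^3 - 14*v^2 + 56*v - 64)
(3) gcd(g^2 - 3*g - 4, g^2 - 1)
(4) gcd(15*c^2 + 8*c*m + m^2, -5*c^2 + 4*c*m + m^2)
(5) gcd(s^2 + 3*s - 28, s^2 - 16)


(1) = gcd((r - 3/4)*(r + 1/2), (r - 3)*(r + 1/2)) = r + 1/2
(2) = v^2 - 10*v + 16
(3) = gcd((g - 4)*(g + 1), (g - 1)*(g + 1)) = g + 1
(4) = gcd((3*c + m)*(5*c + m), (-c + m)*(5*c + m)) = 5*c + m
(5) = s - 4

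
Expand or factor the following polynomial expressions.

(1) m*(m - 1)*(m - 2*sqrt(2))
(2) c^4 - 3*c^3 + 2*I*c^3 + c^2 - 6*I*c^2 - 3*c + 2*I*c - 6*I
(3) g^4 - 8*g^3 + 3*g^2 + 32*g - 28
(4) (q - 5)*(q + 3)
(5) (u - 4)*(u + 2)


(1) = m^3 - 2*sqrt(2)*m^2 - m^2 + 2*sqrt(2)*m
(2) = (c - 3)*(c - I)*(c + I)*(c + 2*I)
(3) = (g - 7)*(g - 2)*(g - 1)*(g + 2)
(4) = q^2 - 2*q - 15
(5) = u^2 - 2*u - 8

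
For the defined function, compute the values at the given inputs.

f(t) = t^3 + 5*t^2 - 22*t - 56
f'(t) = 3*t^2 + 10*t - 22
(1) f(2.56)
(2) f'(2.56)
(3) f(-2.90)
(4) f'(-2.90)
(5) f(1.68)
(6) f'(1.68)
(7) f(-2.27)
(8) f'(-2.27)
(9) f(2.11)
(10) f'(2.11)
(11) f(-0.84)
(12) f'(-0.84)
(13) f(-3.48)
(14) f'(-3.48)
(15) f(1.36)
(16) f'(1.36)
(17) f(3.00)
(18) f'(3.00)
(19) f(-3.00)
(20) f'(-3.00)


(1) = -62.77
(2) = 23.26
(3) = 25.46
(4) = -25.77
(5) = -74.11
(6) = 3.27
(7) = 8.01
(8) = -29.24
(9) = -70.77
(10) = 12.46
(11) = -34.58
(12) = -28.28
(13) = 38.97
(14) = -20.47
(15) = -74.16
(16) = -2.85
(17) = -50.00
(18) = 35.00
(19) = 28.00
(20) = -25.00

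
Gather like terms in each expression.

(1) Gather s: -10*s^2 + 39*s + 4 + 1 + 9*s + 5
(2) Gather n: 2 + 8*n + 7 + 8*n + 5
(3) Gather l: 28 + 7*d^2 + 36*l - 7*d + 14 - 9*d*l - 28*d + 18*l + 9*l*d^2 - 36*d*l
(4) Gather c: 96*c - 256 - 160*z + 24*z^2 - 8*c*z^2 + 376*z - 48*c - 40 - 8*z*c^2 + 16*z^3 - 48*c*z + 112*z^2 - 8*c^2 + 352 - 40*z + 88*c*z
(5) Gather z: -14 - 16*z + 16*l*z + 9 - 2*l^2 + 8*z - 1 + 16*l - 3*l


(1) = -10*s^2 + 48*s + 10
(2) = 16*n + 14
(3) = 7*d^2 - 35*d + l*(9*d^2 - 45*d + 54) + 42
(4) = c^2*(-8*z - 8) + c*(-8*z^2 + 40*z + 48) + 16*z^3 + 136*z^2 + 176*z + 56
(5) = -2*l^2 + 13*l + z*(16*l - 8) - 6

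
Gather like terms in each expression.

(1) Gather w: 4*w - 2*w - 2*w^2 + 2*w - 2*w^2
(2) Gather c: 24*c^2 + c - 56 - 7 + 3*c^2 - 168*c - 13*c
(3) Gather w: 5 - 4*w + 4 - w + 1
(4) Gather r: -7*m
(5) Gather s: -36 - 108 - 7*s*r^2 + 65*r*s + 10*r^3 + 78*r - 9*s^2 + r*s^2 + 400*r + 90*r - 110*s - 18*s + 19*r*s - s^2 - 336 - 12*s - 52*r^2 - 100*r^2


(1) = -4*w^2 + 4*w
(2) = 27*c^2 - 180*c - 63
(3) = 10 - 5*w
(4) = -7*m
(5) = 10*r^3 - 152*r^2 + 568*r + s^2*(r - 10) + s*(-7*r^2 + 84*r - 140) - 480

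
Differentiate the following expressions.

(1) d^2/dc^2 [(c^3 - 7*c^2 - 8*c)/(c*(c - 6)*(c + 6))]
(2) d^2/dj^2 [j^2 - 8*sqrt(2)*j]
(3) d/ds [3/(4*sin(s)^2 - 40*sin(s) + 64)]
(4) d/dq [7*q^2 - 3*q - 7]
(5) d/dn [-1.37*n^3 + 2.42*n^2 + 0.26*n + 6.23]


(1) = 14*(-c^3 + 12*c^2 - 108*c + 144)/(c^6 - 108*c^4 + 3888*c^2 - 46656)
(2) = 2
(3) = 3*(5 - sin(s))*cos(s)/(2*(sin(s)^2 - 10*sin(s) + 16)^2)
(4) = 14*q - 3
(5) = -4.11*n^2 + 4.84*n + 0.26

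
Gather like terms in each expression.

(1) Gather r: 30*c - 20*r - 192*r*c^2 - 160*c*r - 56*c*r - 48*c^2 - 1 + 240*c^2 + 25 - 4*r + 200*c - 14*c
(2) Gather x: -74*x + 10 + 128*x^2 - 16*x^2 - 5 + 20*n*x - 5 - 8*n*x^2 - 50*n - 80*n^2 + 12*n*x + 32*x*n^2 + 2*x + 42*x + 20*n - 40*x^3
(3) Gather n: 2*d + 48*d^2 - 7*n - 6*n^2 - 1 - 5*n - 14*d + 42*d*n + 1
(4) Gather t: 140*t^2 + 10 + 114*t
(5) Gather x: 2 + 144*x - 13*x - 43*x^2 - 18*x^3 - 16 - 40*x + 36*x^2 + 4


(1) = 192*c^2 + 216*c + r*(-192*c^2 - 216*c - 24) + 24
(2) = -80*n^2 - 30*n - 40*x^3 + x^2*(112 - 8*n) + x*(32*n^2 + 32*n - 30)
(3) = 48*d^2 - 12*d - 6*n^2 + n*(42*d - 12)
(4) = 140*t^2 + 114*t + 10
(5) = -18*x^3 - 7*x^2 + 91*x - 10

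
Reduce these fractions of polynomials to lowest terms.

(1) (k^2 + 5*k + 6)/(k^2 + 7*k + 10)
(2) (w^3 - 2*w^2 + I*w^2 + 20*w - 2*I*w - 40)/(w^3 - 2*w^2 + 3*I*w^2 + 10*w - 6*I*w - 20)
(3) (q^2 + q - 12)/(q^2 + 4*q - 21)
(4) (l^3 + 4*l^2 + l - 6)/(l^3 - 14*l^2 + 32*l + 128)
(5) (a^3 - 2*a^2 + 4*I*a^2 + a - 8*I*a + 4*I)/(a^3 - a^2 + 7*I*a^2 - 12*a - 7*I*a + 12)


(1) = (k + 3)/(k + 5)
(2) = (w - 4*I)/(w - 2*I)
(3) = (q + 4)/(q + 7)
(4) = (l^2 + 2*l - 3)/(l^2 - 16*l + 64)
(5) = (a - 1)/(a + 3*I)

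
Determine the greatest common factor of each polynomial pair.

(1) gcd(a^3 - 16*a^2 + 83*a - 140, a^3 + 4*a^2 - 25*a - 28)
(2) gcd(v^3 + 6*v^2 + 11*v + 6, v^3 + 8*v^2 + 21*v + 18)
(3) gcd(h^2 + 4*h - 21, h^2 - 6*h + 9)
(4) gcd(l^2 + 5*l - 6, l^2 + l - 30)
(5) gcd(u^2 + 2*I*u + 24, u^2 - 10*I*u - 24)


(1) = gcd((a - 7)*(a - 5)*(a - 4), (a - 4)*(a + 1)*(a + 7)) = a - 4
(2) = v^2 + 5*v + 6
(3) = h - 3
(4) = l + 6
(5) = gcd((u - 4*I)*(u + 6*I), (u - 6*I)*(u - 4*I)) = u - 4*I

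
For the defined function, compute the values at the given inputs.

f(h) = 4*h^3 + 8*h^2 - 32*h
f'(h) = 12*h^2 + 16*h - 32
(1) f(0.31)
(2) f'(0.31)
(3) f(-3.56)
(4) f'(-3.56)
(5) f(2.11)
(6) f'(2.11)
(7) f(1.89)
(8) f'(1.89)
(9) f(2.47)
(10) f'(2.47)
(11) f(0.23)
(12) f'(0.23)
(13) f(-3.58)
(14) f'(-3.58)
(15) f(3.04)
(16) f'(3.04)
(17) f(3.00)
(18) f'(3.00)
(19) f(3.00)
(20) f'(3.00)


(1) = -9.03
(2) = -25.89
(3) = 34.84
(4) = 63.12
(5) = 5.67
(6) = 55.19
(7) = -4.90
(8) = 41.11
(9) = 30.04
(10) = 80.73
(11) = -6.89
(12) = -27.69
(13) = 33.56
(14) = 64.52
(15) = 89.03
(16) = 127.54
(17) = 84.00
(18) = 124.00
(19) = 84.00
(20) = 124.00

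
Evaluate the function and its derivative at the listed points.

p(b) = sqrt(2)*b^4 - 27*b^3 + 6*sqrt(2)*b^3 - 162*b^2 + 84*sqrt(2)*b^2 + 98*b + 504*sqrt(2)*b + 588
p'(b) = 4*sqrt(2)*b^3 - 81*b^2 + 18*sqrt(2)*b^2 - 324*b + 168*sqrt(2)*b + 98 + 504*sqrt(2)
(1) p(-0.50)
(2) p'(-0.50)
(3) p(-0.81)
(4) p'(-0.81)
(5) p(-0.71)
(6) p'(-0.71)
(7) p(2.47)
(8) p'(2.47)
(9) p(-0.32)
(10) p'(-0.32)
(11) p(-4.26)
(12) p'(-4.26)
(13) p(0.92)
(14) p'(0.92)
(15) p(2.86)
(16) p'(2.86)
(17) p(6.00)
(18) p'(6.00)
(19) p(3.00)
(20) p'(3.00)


(1) = 174.22
(2) = 839.38
(3) = -86.62
(4) = 841.31
(5) = -2.44
(6) = 842.09
(7) = 2100.63
(8) = 343.70
(9) = 324.75
(10) = 832.54
(11) = -1752.84
(12) = -266.44
(13) = 1283.93
(14) = 688.66
(15) = 2214.87
(16) = 241.63
(17) = 1730.81
(18) = -485.42
(19) = 2246.09
(20) = 204.36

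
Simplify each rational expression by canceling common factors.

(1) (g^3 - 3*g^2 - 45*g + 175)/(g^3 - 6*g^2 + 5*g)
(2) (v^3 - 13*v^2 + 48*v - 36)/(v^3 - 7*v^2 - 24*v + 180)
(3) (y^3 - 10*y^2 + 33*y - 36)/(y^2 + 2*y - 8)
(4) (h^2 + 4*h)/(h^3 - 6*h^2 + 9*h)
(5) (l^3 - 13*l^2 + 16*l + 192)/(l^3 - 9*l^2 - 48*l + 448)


(1) = (g^2 + 2*g - 35)/(g^2 - g)
(2) = (v - 1)/(v + 5)
(3) = (y^3 - 10*y^2 + 33*y - 36)/(y^2 + 2*y - 8)
(4) = (h + 4)/(h^2 - 6*h + 9)
(5) = (l + 3)/(l + 7)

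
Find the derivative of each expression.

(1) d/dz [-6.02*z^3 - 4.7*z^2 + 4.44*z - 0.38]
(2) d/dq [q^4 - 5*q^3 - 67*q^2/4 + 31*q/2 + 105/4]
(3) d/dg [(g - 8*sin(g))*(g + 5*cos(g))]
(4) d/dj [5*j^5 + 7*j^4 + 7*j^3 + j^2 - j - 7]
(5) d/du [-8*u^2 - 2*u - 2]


(1) = -18.06*z^2 - 9.4*z + 4.44
(2) = 4*q^3 - 15*q^2 - 67*q/2 + 31/2
(3) = -(g - 8*sin(g))*(5*sin(g) - 1) - (g + 5*cos(g))*(8*cos(g) - 1)
(4) = 25*j^4 + 28*j^3 + 21*j^2 + 2*j - 1
(5) = -16*u - 2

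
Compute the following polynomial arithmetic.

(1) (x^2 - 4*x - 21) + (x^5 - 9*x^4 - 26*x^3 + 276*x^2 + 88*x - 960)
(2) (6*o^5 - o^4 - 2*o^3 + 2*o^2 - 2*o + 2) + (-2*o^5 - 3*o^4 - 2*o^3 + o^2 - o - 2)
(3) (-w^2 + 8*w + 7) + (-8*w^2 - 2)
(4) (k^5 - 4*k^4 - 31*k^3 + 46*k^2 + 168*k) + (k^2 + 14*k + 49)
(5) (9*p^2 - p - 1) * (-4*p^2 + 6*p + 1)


(1) = x^5 - 9*x^4 - 26*x^3 + 277*x^2 + 84*x - 981
(2) = 4*o^5 - 4*o^4 - 4*o^3 + 3*o^2 - 3*o
(3) = -9*w^2 + 8*w + 5
(4) = k^5 - 4*k^4 - 31*k^3 + 47*k^2 + 182*k + 49
(5) = -36*p^4 + 58*p^3 + 7*p^2 - 7*p - 1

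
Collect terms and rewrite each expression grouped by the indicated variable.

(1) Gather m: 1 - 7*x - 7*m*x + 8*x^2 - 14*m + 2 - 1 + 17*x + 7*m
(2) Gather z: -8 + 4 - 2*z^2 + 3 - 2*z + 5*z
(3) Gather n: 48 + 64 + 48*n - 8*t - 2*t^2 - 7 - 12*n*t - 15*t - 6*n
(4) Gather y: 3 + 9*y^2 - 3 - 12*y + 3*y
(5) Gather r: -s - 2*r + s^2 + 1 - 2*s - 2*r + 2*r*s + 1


(1) = m*(-7*x - 7) + 8*x^2 + 10*x + 2
(2) = -2*z^2 + 3*z - 1
(3) = n*(42 - 12*t) - 2*t^2 - 23*t + 105
(4) = 9*y^2 - 9*y
(5) = r*(2*s - 4) + s^2 - 3*s + 2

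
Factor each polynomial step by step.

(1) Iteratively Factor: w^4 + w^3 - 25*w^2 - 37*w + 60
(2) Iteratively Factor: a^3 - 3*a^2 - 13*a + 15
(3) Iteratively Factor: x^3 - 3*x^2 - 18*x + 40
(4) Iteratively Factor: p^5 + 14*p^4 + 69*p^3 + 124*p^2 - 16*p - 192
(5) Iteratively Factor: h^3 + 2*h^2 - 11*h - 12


(1) = (w + 4)*(w^3 - 3*w^2 - 13*w + 15) = (w - 5)*(w + 4)*(w^2 + 2*w - 3) = (w - 5)*(w + 3)*(w + 4)*(w - 1)
(2) = (a - 5)*(a^2 + 2*a - 3) = (a - 5)*(a - 1)*(a + 3)
(3) = (x + 4)*(x^2 - 7*x + 10) = (x - 5)*(x + 4)*(x - 2)
(4) = (p + 4)*(p^4 + 10*p^3 + 29*p^2 + 8*p - 48) = (p + 4)^2*(p^3 + 6*p^2 + 5*p - 12) = (p + 3)*(p + 4)^2*(p^2 + 3*p - 4) = (p + 3)*(p + 4)^3*(p - 1)
(5) = (h + 1)*(h^2 + h - 12) = (h + 1)*(h + 4)*(h - 3)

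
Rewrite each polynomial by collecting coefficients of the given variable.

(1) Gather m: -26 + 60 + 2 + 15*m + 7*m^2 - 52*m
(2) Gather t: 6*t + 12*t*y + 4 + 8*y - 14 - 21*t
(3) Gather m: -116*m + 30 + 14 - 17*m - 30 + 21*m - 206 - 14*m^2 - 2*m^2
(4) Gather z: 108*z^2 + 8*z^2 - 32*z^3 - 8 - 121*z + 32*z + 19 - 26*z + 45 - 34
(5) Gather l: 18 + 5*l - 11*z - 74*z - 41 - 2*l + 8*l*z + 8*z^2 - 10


(1) = 7*m^2 - 37*m + 36
(2) = t*(12*y - 15) + 8*y - 10
(3) = -16*m^2 - 112*m - 192
(4) = -32*z^3 + 116*z^2 - 115*z + 22
(5) = l*(8*z + 3) + 8*z^2 - 85*z - 33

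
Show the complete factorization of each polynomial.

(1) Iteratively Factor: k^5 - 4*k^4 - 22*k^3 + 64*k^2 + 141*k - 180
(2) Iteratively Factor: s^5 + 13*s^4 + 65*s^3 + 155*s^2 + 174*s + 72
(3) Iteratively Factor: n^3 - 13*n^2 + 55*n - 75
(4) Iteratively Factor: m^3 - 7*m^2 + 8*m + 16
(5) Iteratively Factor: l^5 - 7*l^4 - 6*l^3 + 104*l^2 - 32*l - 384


(1) = (k - 1)*(k^4 - 3*k^3 - 25*k^2 + 39*k + 180) = (k - 5)*(k - 1)*(k^3 + 2*k^2 - 15*k - 36) = (k - 5)*(k - 4)*(k - 1)*(k^2 + 6*k + 9) = (k - 5)*(k - 4)*(k - 1)*(k + 3)*(k + 3)
(2) = (s + 2)*(s^4 + 11*s^3 + 43*s^2 + 69*s + 36) = (s + 2)*(s + 4)*(s^3 + 7*s^2 + 15*s + 9) = (s + 1)*(s + 2)*(s + 4)*(s^2 + 6*s + 9) = (s + 1)*(s + 2)*(s + 3)*(s + 4)*(s + 3)
(3) = (n - 5)*(n^2 - 8*n + 15) = (n - 5)*(n - 3)*(n - 5)
(4) = (m + 1)*(m^2 - 8*m + 16) = (m - 4)*(m + 1)*(m - 4)
(5) = (l - 4)*(l^4 - 3*l^3 - 18*l^2 + 32*l + 96) = (l - 4)^2*(l^3 + l^2 - 14*l - 24) = (l - 4)^2*(l + 3)*(l^2 - 2*l - 8) = (l - 4)^3*(l + 3)*(l + 2)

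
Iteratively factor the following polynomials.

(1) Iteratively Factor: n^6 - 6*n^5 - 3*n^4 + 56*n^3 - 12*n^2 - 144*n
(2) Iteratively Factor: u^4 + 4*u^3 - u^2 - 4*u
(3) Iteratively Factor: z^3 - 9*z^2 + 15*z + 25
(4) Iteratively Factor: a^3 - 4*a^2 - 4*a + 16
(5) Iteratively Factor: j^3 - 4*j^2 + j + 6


(1) = (n - 3)*(n^5 - 3*n^4 - 12*n^3 + 20*n^2 + 48*n) = (n - 3)*(n + 2)*(n^4 - 5*n^3 - 2*n^2 + 24*n) = (n - 3)^2*(n + 2)*(n^3 - 2*n^2 - 8*n) = n*(n - 3)^2*(n + 2)*(n^2 - 2*n - 8) = n*(n - 4)*(n - 3)^2*(n + 2)*(n + 2)
(2) = (u + 4)*(u^3 - u) = u*(u + 4)*(u^2 - 1) = u*(u + 1)*(u + 4)*(u - 1)
(3) = (z - 5)*(z^2 - 4*z - 5) = (z - 5)^2*(z + 1)
(4) = (a + 2)*(a^2 - 6*a + 8) = (a - 2)*(a + 2)*(a - 4)
(5) = (j + 1)*(j^2 - 5*j + 6) = (j - 3)*(j + 1)*(j - 2)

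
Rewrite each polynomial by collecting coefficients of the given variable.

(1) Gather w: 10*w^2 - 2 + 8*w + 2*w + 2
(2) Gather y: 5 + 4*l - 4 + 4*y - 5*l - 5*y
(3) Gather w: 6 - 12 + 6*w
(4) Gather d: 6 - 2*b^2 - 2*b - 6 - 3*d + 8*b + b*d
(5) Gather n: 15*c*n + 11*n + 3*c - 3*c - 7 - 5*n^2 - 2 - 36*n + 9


(1) = 10*w^2 + 10*w
(2) = -l - y + 1
(3) = 6*w - 6
(4) = -2*b^2 + 6*b + d*(b - 3)
(5) = -5*n^2 + n*(15*c - 25)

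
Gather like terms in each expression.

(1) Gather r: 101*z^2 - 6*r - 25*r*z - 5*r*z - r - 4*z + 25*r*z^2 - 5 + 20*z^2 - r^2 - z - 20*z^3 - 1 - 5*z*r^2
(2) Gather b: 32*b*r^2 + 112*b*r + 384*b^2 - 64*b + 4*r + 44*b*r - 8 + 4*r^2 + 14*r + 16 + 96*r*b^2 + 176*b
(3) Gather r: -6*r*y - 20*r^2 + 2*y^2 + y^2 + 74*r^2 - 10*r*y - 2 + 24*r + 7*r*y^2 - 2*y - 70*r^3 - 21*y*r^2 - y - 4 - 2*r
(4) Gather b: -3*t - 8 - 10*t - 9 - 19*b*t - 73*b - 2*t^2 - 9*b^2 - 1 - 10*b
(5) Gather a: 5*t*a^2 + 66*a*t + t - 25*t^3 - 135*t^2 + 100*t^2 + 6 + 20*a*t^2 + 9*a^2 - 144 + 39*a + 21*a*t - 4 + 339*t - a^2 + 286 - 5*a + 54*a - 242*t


(1) = r^2*(-5*z - 1) + r*(25*z^2 - 30*z - 7) - 20*z^3 + 121*z^2 - 5*z - 6
(2) = b^2*(96*r + 384) + b*(32*r^2 + 156*r + 112) + 4*r^2 + 18*r + 8
(3) = -70*r^3 + r^2*(54 - 21*y) + r*(7*y^2 - 16*y + 22) + 3*y^2 - 3*y - 6
(4) = -9*b^2 + b*(-19*t - 83) - 2*t^2 - 13*t - 18
(5) = a^2*(5*t + 8) + a*(20*t^2 + 87*t + 88) - 25*t^3 - 35*t^2 + 98*t + 144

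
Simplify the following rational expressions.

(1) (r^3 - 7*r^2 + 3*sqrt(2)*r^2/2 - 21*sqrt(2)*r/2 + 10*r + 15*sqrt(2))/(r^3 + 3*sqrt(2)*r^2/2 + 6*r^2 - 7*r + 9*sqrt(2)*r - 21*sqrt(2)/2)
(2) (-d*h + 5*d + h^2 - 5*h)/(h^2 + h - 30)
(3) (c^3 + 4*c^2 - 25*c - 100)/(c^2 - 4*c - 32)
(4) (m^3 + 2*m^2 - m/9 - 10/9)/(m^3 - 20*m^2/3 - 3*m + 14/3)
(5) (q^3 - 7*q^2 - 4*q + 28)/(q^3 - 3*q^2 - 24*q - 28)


(1) = (4*r^2 - 28*r + 40)/(4*r^2 + 24*r - 28)
(2) = (-d + h)/(h + 6)
(3) = (c^2 - 25)/(c - 8)
(4) = (3*m + 5)/(3*m - 21)
(5) = (q - 2)/(q + 2)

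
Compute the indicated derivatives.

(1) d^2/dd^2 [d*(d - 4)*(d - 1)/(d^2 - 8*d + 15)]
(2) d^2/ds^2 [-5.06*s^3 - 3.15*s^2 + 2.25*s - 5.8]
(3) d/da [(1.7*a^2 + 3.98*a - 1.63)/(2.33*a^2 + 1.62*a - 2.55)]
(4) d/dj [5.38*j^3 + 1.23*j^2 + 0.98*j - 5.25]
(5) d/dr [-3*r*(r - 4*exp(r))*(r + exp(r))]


(1) = 2*(13*d^3 - 135*d^2 + 495*d - 645)/(d^6 - 24*d^5 + 237*d^4 - 1232*d^3 + 3555*d^2 - 5400*d + 3375)
(2) = -30.36*s - 6.3
(3) = (-6.5194*a^2 - 1.0742*a - 7.5084)/(5.4289*a^4 + 7.5492*a^3 - 9.2586*a^2 - 8.262*a + 6.5025)
(4) = 16.14*j^2 + 2.46*j + 0.98
(5) = 9*r^2*exp(r) - 9*r^2 + 24*r*exp(2*r) + 18*r*exp(r) + 12*exp(2*r)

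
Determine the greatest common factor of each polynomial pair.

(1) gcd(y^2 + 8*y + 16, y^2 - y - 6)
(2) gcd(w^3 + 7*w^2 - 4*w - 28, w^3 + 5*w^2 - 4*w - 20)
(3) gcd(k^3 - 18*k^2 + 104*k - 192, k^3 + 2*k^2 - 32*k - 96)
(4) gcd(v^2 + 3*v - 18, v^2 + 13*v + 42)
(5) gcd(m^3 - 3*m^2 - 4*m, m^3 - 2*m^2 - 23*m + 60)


(1) = 1
(2) = gcd((w - 2)*(w + 2)*(w + 7), (w - 2)*(w + 2)*(w + 5)) = w^2 - 4
(3) = k - 6
(4) = gcd((v - 3)*(v + 6), (v + 6)*(v + 7)) = v + 6
(5) = gcd(m*(m - 4)*(m + 1), (m - 4)*(m - 3)*(m + 5)) = m - 4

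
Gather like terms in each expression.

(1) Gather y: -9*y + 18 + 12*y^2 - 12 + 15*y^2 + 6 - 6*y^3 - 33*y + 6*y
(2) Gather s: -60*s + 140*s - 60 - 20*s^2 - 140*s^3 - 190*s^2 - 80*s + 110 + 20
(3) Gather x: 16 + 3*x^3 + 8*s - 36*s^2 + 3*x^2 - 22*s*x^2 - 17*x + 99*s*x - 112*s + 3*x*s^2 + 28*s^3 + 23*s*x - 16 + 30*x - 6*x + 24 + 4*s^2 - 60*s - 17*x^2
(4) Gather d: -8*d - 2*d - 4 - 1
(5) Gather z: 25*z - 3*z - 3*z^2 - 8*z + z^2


(1) = -6*y^3 + 27*y^2 - 36*y + 12
(2) = -140*s^3 - 210*s^2 + 70
(3) = 28*s^3 - 32*s^2 - 164*s + 3*x^3 + x^2*(-22*s - 14) + x*(3*s^2 + 122*s + 7) + 24
(4) = -10*d - 5
(5) = -2*z^2 + 14*z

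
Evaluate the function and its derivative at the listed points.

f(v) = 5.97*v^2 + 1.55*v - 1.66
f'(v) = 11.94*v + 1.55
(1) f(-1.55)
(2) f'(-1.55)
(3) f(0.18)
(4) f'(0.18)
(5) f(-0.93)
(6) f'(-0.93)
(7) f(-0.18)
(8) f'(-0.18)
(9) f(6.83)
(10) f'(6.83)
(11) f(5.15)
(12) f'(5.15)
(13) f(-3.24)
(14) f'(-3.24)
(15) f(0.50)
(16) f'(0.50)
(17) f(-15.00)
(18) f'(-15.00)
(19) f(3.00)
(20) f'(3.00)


(1) = 10.28
(2) = -16.96
(3) = -1.19
(4) = 3.70
(5) = 2.06
(6) = -9.55
(7) = -1.75
(8) = -0.60
(9) = 287.42
(10) = 83.10
(11) = 164.66
(12) = 63.04
(13) = 55.99
(14) = -37.14
(15) = 0.61
(16) = 7.52
(17) = 1318.34
(18) = -177.55
(19) = 56.72
(20) = 37.37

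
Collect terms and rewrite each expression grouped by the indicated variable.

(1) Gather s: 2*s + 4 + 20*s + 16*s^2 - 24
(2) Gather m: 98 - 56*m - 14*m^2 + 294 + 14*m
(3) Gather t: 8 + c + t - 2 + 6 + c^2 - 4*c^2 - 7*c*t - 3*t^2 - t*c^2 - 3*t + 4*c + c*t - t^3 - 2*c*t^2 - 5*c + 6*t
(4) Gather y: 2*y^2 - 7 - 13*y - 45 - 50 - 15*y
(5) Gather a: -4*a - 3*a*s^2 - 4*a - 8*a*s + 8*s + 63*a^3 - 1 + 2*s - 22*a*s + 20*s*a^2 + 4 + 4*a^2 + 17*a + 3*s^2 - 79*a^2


(1) = 16*s^2 + 22*s - 20
(2) = -14*m^2 - 42*m + 392
(3) = -3*c^2 - t^3 + t^2*(-2*c - 3) + t*(-c^2 - 6*c + 4) + 12
(4) = 2*y^2 - 28*y - 102
(5) = 63*a^3 + a^2*(20*s - 75) + a*(-3*s^2 - 30*s + 9) + 3*s^2 + 10*s + 3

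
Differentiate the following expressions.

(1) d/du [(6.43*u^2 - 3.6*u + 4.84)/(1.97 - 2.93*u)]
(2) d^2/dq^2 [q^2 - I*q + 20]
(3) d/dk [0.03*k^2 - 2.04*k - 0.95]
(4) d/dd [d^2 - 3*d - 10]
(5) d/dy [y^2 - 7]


(1) = (-18.8399*u^2 + 25.3342*u + 7.0892)/(8.5849*u^2 - 11.5442*u + 3.8809)
(2) = 2
(3) = 0.06*k - 2.04
(4) = 2*d - 3
(5) = 2*y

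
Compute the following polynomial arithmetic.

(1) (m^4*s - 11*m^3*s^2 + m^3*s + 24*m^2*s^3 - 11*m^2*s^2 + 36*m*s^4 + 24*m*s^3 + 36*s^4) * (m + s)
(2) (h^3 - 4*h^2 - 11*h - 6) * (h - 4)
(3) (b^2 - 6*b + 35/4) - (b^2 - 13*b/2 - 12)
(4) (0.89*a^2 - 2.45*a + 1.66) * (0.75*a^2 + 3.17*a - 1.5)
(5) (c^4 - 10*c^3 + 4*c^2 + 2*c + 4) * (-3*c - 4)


(1) = m^5*s - 10*m^4*s^2 + m^4*s + 13*m^3*s^3 - 10*m^3*s^2 + 60*m^2*s^4 + 13*m^2*s^3 + 36*m*s^5 + 60*m*s^4 + 36*s^5
(2) = h^4 - 8*h^3 + 5*h^2 + 38*h + 24
(3) = b/2 + 83/4
(4) = 0.6675*a^4 + 0.9838*a^3 - 7.8565*a^2 + 8.9372*a - 2.49
(5) = -3*c^5 + 26*c^4 + 28*c^3 - 22*c^2 - 20*c - 16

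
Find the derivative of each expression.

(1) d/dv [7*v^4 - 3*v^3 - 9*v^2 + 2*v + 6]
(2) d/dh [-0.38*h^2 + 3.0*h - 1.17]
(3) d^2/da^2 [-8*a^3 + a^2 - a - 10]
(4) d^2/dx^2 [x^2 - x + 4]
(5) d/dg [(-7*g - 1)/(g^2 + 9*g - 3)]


(1) = 28*v^3 - 9*v^2 - 18*v + 2
(2) = 3.0 - 0.76*h
(3) = 2 - 48*a
(4) = 2
(5) = (7*g^2 + 2*g + 30)/(g^4 + 18*g^3 + 75*g^2 - 54*g + 9)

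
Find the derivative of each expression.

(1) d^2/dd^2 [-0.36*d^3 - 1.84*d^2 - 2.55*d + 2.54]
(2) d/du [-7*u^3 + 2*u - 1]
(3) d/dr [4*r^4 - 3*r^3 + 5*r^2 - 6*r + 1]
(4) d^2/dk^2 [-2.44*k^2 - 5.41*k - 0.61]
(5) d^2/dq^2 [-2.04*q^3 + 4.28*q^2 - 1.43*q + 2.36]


(1) = -2.16*d - 3.68
(2) = 2 - 21*u^2
(3) = 16*r^3 - 9*r^2 + 10*r - 6
(4) = -4.88000000000000
(5) = 8.56 - 12.24*q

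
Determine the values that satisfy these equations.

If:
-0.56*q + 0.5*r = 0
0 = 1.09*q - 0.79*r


Then:
q = 0.00
r = 0.00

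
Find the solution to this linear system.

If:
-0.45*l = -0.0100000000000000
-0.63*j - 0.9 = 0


Then:
j = -1.43
l = 0.02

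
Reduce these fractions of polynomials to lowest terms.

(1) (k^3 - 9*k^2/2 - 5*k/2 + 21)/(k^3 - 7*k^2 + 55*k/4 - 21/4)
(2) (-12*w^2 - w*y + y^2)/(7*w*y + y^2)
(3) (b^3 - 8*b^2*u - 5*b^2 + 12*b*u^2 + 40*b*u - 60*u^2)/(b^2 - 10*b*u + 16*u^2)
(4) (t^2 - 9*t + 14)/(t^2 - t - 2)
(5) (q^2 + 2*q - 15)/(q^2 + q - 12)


(1) = (2*k + 4)/(2*k - 1)
(2) = (-12*w^2 - w*y + y^2)/(7*w*y + y^2)
(3) = (-b^2 + 6*b*u + 5*b - 30*u)/(-b + 8*u)
(4) = (t - 7)/(t + 1)
(5) = (q + 5)/(q + 4)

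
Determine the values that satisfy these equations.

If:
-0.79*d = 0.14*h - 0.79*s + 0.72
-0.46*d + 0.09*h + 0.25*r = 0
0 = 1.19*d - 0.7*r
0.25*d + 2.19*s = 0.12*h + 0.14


Then:
d = -0.73
h = -0.28
r = -1.24
s = 0.13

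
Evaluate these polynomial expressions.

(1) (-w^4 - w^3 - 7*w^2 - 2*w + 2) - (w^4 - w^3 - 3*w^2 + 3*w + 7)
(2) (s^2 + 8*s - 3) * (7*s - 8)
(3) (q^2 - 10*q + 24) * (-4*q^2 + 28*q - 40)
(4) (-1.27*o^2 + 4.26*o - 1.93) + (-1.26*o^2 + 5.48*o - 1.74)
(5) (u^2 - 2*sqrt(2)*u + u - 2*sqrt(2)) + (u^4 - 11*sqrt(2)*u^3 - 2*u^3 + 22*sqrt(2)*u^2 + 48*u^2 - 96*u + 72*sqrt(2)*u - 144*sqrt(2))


(1) = -2*w^4 - 4*w^2 - 5*w - 5
(2) = 7*s^3 + 48*s^2 - 85*s + 24
(3) = -4*q^4 + 68*q^3 - 416*q^2 + 1072*q - 960
(4) = -2.53*o^2 + 9.74*o - 3.67
(5) = u^4 - 11*sqrt(2)*u^3 - 2*u^3 + 22*sqrt(2)*u^2 + 49*u^2 - 95*u + 70*sqrt(2)*u - 146*sqrt(2)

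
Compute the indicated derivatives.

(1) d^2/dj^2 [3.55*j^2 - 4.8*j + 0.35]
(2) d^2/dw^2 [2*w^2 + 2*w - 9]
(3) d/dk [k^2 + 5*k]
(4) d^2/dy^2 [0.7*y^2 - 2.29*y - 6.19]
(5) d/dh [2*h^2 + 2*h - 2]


(1) = 7.10000000000000
(2) = 4
(3) = 2*k + 5
(4) = 1.40000000000000
(5) = 4*h + 2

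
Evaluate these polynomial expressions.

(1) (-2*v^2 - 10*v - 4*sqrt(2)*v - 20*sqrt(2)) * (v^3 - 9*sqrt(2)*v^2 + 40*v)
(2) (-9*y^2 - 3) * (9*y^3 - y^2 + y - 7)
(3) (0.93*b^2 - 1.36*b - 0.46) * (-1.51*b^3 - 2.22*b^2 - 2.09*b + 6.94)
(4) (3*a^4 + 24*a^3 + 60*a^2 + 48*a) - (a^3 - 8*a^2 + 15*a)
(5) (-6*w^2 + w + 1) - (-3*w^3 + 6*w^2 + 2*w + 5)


(1) = -2*v^5 - 10*v^4 + 14*sqrt(2)*v^4 - 8*v^3 + 70*sqrt(2)*v^3 - 160*sqrt(2)*v^2 - 40*v^2 - 800*sqrt(2)*v
(2) = -81*y^5 + 9*y^4 - 36*y^3 + 66*y^2 - 3*y + 21
(3) = -1.4043*b^5 - 0.011*b^4 + 1.7701*b^3 + 10.3178*b^2 - 8.477*b - 3.1924
(4) = 3*a^4 + 23*a^3 + 68*a^2 + 33*a
(5) = 3*w^3 - 12*w^2 - w - 4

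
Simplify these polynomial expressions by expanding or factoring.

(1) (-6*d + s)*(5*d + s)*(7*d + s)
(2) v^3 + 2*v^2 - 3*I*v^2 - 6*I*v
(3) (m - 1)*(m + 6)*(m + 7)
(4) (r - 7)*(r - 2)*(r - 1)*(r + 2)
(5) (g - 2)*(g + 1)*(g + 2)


(1) = -210*d^3 - 37*d^2*s + 6*d*s^2 + s^3
(2) = v*(v + 2)*(v - 3*I)
(3) = m^3 + 12*m^2 + 29*m - 42
(4) = r^4 - 8*r^3 + 3*r^2 + 32*r - 28
(5) = g^3 + g^2 - 4*g - 4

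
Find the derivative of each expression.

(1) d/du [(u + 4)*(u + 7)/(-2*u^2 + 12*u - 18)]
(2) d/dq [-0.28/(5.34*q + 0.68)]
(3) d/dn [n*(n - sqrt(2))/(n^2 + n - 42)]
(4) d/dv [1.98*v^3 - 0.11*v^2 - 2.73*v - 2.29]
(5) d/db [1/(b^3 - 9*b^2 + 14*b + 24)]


(1) = (17*u + 89)/(2*(u^3 - 9*u^2 + 27*u - 27))
(2) = 1.4952/(5.34*q + 0.68)^2
(3) = (-n*(n - sqrt(2))*(2*n + 1) + (2*n - sqrt(2))*(n^2 + n - 42))/(n^2 + n - 42)^2
(4) = 5.94*v^2 - 0.22*v - 2.73
(5) = (-3*b^2 + 18*b - 14)/(b^3 - 9*b^2 + 14*b + 24)^2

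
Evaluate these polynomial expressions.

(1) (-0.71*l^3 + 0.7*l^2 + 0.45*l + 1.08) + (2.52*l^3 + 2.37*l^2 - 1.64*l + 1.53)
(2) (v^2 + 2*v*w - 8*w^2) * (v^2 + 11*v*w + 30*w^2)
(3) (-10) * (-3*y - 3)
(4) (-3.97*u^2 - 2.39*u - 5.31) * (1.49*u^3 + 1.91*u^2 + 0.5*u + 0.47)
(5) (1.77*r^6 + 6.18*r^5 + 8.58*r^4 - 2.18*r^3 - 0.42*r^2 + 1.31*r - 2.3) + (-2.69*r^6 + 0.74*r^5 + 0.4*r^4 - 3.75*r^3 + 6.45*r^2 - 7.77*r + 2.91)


(1) = 1.81*l^3 + 3.07*l^2 - 1.19*l + 2.61
(2) = v^4 + 13*v^3*w + 44*v^2*w^2 - 28*v*w^3 - 240*w^4
(3) = 30*y + 30
(4) = -5.9153*u^5 - 11.1438*u^4 - 14.4618*u^3 - 13.203*u^2 - 3.7783*u - 2.4957
(5) = -0.92*r^6 + 6.92*r^5 + 8.98*r^4 - 5.93*r^3 + 6.03*r^2 - 6.46*r + 0.61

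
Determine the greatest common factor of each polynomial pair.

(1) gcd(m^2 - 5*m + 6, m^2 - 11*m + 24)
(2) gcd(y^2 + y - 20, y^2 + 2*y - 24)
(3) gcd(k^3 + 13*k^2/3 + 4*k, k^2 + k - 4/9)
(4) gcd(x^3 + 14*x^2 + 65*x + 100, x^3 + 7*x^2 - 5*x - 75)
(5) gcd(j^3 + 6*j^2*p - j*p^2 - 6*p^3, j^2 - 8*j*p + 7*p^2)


(1) = gcd((m - 3)*(m - 2), (m - 8)*(m - 3)) = m - 3
(2) = gcd((y - 4)*(y + 5), (y - 4)*(y + 6)) = y - 4
(3) = k + 4/3
(4) = gcd((x + 4)*(x + 5)^2, (x - 3)*(x + 5)^2) = x^2 + 10*x + 25
(5) = gcd((j - p)*(j + p)*(j + 6*p), (j - 7*p)*(j - p)) = -j + p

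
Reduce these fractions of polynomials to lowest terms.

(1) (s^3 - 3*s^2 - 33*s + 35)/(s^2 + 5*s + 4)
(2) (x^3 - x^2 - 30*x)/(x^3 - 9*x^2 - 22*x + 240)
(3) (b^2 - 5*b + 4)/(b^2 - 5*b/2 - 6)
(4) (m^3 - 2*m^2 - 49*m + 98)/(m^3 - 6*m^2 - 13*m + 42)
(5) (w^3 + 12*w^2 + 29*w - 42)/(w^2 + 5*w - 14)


(1) = (s^3 - 3*s^2 - 33*s + 35)/(s^2 + 5*s + 4)
(2) = x/(x - 8)
(3) = (2*b - 2)/(2*b + 3)
(4) = (m + 7)/(m + 3)
(5) = (w^2 + 5*w - 6)/(w - 2)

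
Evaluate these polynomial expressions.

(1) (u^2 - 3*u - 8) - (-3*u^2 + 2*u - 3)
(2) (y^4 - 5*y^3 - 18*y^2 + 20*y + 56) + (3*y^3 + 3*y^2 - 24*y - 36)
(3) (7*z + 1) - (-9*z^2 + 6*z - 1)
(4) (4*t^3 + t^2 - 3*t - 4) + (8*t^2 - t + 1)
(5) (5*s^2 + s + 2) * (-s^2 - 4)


(1) = 4*u^2 - 5*u - 5
(2) = y^4 - 2*y^3 - 15*y^2 - 4*y + 20
(3) = 9*z^2 + z + 2
(4) = 4*t^3 + 9*t^2 - 4*t - 3
(5) = -5*s^4 - s^3 - 22*s^2 - 4*s - 8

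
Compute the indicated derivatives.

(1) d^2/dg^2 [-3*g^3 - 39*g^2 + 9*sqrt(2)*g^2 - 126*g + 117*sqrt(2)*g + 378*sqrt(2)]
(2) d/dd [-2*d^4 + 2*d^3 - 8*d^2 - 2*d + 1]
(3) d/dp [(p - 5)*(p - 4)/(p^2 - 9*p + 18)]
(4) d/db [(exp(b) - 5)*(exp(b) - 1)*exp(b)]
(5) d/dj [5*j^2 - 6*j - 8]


(1) = -18*g - 78 + 18*sqrt(2)
(2) = -8*d^3 + 6*d^2 - 16*d - 2
(3) = 2*(9 - 2*p)/(p^4 - 18*p^3 + 117*p^2 - 324*p + 324)
(4) = (3*exp(2*b) - 12*exp(b) + 5)*exp(b)
(5) = 10*j - 6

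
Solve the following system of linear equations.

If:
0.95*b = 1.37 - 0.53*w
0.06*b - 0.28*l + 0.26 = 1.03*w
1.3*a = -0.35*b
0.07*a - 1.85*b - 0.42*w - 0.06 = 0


Then:
a = 0.28
b = -1.03
l = -15.57
w = 4.42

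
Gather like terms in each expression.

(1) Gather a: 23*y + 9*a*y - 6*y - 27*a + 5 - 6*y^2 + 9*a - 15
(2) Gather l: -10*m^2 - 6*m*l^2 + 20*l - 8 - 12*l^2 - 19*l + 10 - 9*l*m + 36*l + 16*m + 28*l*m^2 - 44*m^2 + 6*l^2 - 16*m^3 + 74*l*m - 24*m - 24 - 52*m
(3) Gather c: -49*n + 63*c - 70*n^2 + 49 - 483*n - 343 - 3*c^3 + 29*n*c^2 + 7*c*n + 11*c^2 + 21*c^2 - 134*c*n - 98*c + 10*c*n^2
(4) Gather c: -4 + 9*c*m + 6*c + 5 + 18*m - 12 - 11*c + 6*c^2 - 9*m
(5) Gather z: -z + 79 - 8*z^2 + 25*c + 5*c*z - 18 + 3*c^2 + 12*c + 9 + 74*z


(1) = a*(9*y - 18) - 6*y^2 + 17*y - 10
(2) = l^2*(-6*m - 6) + l*(28*m^2 + 65*m + 37) - 16*m^3 - 54*m^2 - 60*m - 22
(3) = -3*c^3 + c^2*(29*n + 32) + c*(10*n^2 - 127*n - 35) - 70*n^2 - 532*n - 294
(4) = 6*c^2 + c*(9*m - 5) + 9*m - 11
(5) = 3*c^2 + 37*c - 8*z^2 + z*(5*c + 73) + 70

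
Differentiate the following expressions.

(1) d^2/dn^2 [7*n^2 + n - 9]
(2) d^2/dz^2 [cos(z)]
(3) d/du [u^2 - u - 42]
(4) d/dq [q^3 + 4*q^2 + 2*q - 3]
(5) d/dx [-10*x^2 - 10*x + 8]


(1) = 14
(2) = -cos(z)
(3) = 2*u - 1
(4) = 3*q^2 + 8*q + 2
(5) = -20*x - 10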